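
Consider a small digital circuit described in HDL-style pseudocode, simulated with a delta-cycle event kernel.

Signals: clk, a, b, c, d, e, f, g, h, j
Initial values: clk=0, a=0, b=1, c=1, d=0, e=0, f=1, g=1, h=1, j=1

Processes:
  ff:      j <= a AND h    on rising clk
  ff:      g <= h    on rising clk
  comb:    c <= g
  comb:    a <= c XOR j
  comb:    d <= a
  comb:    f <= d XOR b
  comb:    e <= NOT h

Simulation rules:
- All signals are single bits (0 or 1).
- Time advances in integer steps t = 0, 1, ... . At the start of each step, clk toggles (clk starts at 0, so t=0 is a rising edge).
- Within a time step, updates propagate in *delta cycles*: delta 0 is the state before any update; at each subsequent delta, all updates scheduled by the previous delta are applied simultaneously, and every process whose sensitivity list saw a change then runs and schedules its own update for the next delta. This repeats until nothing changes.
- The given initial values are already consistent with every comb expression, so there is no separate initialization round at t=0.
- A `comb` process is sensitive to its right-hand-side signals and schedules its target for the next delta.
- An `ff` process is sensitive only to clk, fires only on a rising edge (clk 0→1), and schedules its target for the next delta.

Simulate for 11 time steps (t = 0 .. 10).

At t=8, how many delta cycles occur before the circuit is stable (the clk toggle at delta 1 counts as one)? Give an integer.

5

t0.Δ0 f=1 a=0 c=1 b=1 h=1 d=0 clk=0 g=1 e=0 j=1
t0.Δ1 f=1 a=0 c=1 b=1 h=1 d=0 clk=1 g=1 e=0 j=1
t0.Δ2 f=1 a=0 c=1 b=1 h=1 d=0 clk=1 g=1 e=0 j=0
t0.Δ3 f=1 a=1 c=1 b=1 h=1 d=0 clk=1 g=1 e=0 j=0
t0.Δ4 f=1 a=1 c=1 b=1 h=1 d=1 clk=1 g=1 e=0 j=0
t0.Δ5 f=0 a=1 c=1 b=1 h=1 d=1 clk=1 g=1 e=0 j=0
t1.Δ0 f=0 a=1 c=1 b=1 h=1 d=1 clk=1 g=1 e=0 j=0
t1.Δ1 f=0 a=1 c=1 b=1 h=1 d=1 clk=0 g=1 e=0 j=0
t2.Δ0 f=0 a=1 c=1 b=1 h=1 d=1 clk=0 g=1 e=0 j=0
t2.Δ1 f=0 a=1 c=1 b=1 h=1 d=1 clk=1 g=1 e=0 j=0
t2.Δ2 f=0 a=1 c=1 b=1 h=1 d=1 clk=1 g=1 e=0 j=1
t2.Δ3 f=0 a=0 c=1 b=1 h=1 d=1 clk=1 g=1 e=0 j=1
t2.Δ4 f=0 a=0 c=1 b=1 h=1 d=0 clk=1 g=1 e=0 j=1
t2.Δ5 f=1 a=0 c=1 b=1 h=1 d=0 clk=1 g=1 e=0 j=1
t3.Δ0 f=1 a=0 c=1 b=1 h=1 d=0 clk=1 g=1 e=0 j=1
t3.Δ1 f=1 a=0 c=1 b=1 h=1 d=0 clk=0 g=1 e=0 j=1
t4.Δ0 f=1 a=0 c=1 b=1 h=1 d=0 clk=0 g=1 e=0 j=1
t4.Δ1 f=1 a=0 c=1 b=1 h=1 d=0 clk=1 g=1 e=0 j=1
t4.Δ2 f=1 a=0 c=1 b=1 h=1 d=0 clk=1 g=1 e=0 j=0
t4.Δ3 f=1 a=1 c=1 b=1 h=1 d=0 clk=1 g=1 e=0 j=0
t4.Δ4 f=1 a=1 c=1 b=1 h=1 d=1 clk=1 g=1 e=0 j=0
t4.Δ5 f=0 a=1 c=1 b=1 h=1 d=1 clk=1 g=1 e=0 j=0
t5.Δ0 f=0 a=1 c=1 b=1 h=1 d=1 clk=1 g=1 e=0 j=0
t5.Δ1 f=0 a=1 c=1 b=1 h=1 d=1 clk=0 g=1 e=0 j=0
t6.Δ0 f=0 a=1 c=1 b=1 h=1 d=1 clk=0 g=1 e=0 j=0
t6.Δ1 f=0 a=1 c=1 b=1 h=1 d=1 clk=1 g=1 e=0 j=0
t6.Δ2 f=0 a=1 c=1 b=1 h=1 d=1 clk=1 g=1 e=0 j=1
t6.Δ3 f=0 a=0 c=1 b=1 h=1 d=1 clk=1 g=1 e=0 j=1
t6.Δ4 f=0 a=0 c=1 b=1 h=1 d=0 clk=1 g=1 e=0 j=1
t6.Δ5 f=1 a=0 c=1 b=1 h=1 d=0 clk=1 g=1 e=0 j=1
t7.Δ0 f=1 a=0 c=1 b=1 h=1 d=0 clk=1 g=1 e=0 j=1
t7.Δ1 f=1 a=0 c=1 b=1 h=1 d=0 clk=0 g=1 e=0 j=1
t8.Δ0 f=1 a=0 c=1 b=1 h=1 d=0 clk=0 g=1 e=0 j=1
t8.Δ1 f=1 a=0 c=1 b=1 h=1 d=0 clk=1 g=1 e=0 j=1
t8.Δ2 f=1 a=0 c=1 b=1 h=1 d=0 clk=1 g=1 e=0 j=0
t8.Δ3 f=1 a=1 c=1 b=1 h=1 d=0 clk=1 g=1 e=0 j=0
t8.Δ4 f=1 a=1 c=1 b=1 h=1 d=1 clk=1 g=1 e=0 j=0
t8.Δ5 f=0 a=1 c=1 b=1 h=1 d=1 clk=1 g=1 e=0 j=0
t9.Δ0 f=0 a=1 c=1 b=1 h=1 d=1 clk=1 g=1 e=0 j=0
t9.Δ1 f=0 a=1 c=1 b=1 h=1 d=1 clk=0 g=1 e=0 j=0
t10.Δ0 f=0 a=1 c=1 b=1 h=1 d=1 clk=0 g=1 e=0 j=0
t10.Δ1 f=0 a=1 c=1 b=1 h=1 d=1 clk=1 g=1 e=0 j=0
t10.Δ2 f=0 a=1 c=1 b=1 h=1 d=1 clk=1 g=1 e=0 j=1
t10.Δ3 f=0 a=0 c=1 b=1 h=1 d=1 clk=1 g=1 e=0 j=1
t10.Δ4 f=0 a=0 c=1 b=1 h=1 d=0 clk=1 g=1 e=0 j=1
t10.Δ5 f=1 a=0 c=1 b=1 h=1 d=0 clk=1 g=1 e=0 j=1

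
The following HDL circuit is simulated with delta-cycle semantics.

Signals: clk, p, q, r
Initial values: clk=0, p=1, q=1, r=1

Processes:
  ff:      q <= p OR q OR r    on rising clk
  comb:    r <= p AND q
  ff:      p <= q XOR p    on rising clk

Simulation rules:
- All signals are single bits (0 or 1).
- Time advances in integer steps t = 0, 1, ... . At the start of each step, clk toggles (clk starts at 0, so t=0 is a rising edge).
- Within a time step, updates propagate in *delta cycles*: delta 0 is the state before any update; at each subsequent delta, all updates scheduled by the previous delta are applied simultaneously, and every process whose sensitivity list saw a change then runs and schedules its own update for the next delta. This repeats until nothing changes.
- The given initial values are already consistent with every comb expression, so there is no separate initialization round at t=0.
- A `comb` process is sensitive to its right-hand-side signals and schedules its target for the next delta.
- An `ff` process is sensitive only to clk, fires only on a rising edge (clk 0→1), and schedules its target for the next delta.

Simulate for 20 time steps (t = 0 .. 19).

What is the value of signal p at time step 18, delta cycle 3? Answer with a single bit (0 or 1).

[bits: clk,q,p,r]
t=0: Δ0=0111 Δ1=1111 Δ2=1101 Δ3=1100 | 3Δ
t=1: Δ0=1100 Δ1=0100 | 1Δ
t=2: Δ0=0100 Δ1=1100 Δ2=1110 Δ3=1111 | 3Δ
t=3: Δ0=1111 Δ1=0111 | 1Δ
t=4: Δ0=0111 Δ1=1111 Δ2=1101 Δ3=1100 | 3Δ
t=5: Δ0=1100 Δ1=0100 | 1Δ
t=6: Δ0=0100 Δ1=1100 Δ2=1110 Δ3=1111 | 3Δ
t=7: Δ0=1111 Δ1=0111 | 1Δ
t=8: Δ0=0111 Δ1=1111 Δ2=1101 Δ3=1100 | 3Δ
t=9: Δ0=1100 Δ1=0100 | 1Δ
t=10: Δ0=0100 Δ1=1100 Δ2=1110 Δ3=1111 | 3Δ
t=11: Δ0=1111 Δ1=0111 | 1Δ
t=12: Δ0=0111 Δ1=1111 Δ2=1101 Δ3=1100 | 3Δ
t=13: Δ0=1100 Δ1=0100 | 1Δ
t=14: Δ0=0100 Δ1=1100 Δ2=1110 Δ3=1111 | 3Δ
t=15: Δ0=1111 Δ1=0111 | 1Δ
t=16: Δ0=0111 Δ1=1111 Δ2=1101 Δ3=1100 | 3Δ
t=17: Δ0=1100 Δ1=0100 | 1Δ
t=18: Δ0=0100 Δ1=1100 Δ2=1110 Δ3=1111 | 3Δ
t=19: Δ0=1111 Δ1=0111 | 1Δ

1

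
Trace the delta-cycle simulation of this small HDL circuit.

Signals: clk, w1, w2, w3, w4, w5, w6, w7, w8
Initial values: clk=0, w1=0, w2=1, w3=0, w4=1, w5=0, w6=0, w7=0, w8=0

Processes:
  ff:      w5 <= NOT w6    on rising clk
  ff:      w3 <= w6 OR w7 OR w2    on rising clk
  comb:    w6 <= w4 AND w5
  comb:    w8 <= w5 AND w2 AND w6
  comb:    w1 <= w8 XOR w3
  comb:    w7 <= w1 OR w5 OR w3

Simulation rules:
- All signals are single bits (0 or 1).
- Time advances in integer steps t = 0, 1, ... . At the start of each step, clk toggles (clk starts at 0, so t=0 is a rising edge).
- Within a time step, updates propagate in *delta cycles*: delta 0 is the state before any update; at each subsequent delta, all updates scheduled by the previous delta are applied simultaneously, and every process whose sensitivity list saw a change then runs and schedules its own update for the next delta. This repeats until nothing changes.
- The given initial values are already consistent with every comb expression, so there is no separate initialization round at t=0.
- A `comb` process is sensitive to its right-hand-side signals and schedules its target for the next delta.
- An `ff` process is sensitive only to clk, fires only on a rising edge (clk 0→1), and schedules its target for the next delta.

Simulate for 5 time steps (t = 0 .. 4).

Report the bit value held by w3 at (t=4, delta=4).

t0.Δ0 w5=0 w7=0 w4=1 w8=0 w3=0 w1=0 w2=1 clk=0 w6=0
t0.Δ1 w5=0 w7=0 w4=1 w8=0 w3=0 w1=0 w2=1 clk=1 w6=0
t0.Δ2 w5=1 w7=0 w4=1 w8=0 w3=1 w1=0 w2=1 clk=1 w6=0
t0.Δ3 w5=1 w7=1 w4=1 w8=0 w3=1 w1=1 w2=1 clk=1 w6=1
t0.Δ4 w5=1 w7=1 w4=1 w8=1 w3=1 w1=1 w2=1 clk=1 w6=1
t0.Δ5 w5=1 w7=1 w4=1 w8=1 w3=1 w1=0 w2=1 clk=1 w6=1
t1.Δ0 w5=1 w7=1 w4=1 w8=1 w3=1 w1=0 w2=1 clk=1 w6=1
t1.Δ1 w5=1 w7=1 w4=1 w8=1 w3=1 w1=0 w2=1 clk=0 w6=1
t2.Δ0 w5=1 w7=1 w4=1 w8=1 w3=1 w1=0 w2=1 clk=0 w6=1
t2.Δ1 w5=1 w7=1 w4=1 w8=1 w3=1 w1=0 w2=1 clk=1 w6=1
t2.Δ2 w5=0 w7=1 w4=1 w8=1 w3=1 w1=0 w2=1 clk=1 w6=1
t2.Δ3 w5=0 w7=1 w4=1 w8=0 w3=1 w1=0 w2=1 clk=1 w6=0
t2.Δ4 w5=0 w7=1 w4=1 w8=0 w3=1 w1=1 w2=1 clk=1 w6=0
t3.Δ0 w5=0 w7=1 w4=1 w8=0 w3=1 w1=1 w2=1 clk=1 w6=0
t3.Δ1 w5=0 w7=1 w4=1 w8=0 w3=1 w1=1 w2=1 clk=0 w6=0
t4.Δ0 w5=0 w7=1 w4=1 w8=0 w3=1 w1=1 w2=1 clk=0 w6=0
t4.Δ1 w5=0 w7=1 w4=1 w8=0 w3=1 w1=1 w2=1 clk=1 w6=0
t4.Δ2 w5=1 w7=1 w4=1 w8=0 w3=1 w1=1 w2=1 clk=1 w6=0
t4.Δ3 w5=1 w7=1 w4=1 w8=0 w3=1 w1=1 w2=1 clk=1 w6=1
t4.Δ4 w5=1 w7=1 w4=1 w8=1 w3=1 w1=1 w2=1 clk=1 w6=1
t4.Δ5 w5=1 w7=1 w4=1 w8=1 w3=1 w1=0 w2=1 clk=1 w6=1

1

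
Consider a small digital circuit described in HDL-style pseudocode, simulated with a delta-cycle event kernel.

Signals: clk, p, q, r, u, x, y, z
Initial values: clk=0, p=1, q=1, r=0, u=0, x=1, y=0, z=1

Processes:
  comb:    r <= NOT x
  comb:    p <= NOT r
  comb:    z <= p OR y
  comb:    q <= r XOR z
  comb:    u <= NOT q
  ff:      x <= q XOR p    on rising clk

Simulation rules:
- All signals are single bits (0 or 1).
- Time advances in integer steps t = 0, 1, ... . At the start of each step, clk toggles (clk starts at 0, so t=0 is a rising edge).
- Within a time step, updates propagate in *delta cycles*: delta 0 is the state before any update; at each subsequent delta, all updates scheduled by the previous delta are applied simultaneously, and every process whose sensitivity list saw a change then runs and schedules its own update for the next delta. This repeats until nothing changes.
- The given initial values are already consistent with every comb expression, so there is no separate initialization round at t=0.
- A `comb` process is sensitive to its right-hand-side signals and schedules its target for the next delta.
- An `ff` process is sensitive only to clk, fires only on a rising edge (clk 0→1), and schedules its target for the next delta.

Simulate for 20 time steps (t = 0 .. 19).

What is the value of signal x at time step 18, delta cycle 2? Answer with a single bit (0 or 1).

t=0 Δ0: clk=0 r=0 x=1 z=1 q=1 u=0 p=1 y=0
  Δ1: clk:0→1
  Δ2: x:1→0
  Δ3: r:0→1
  Δ4: q:1→0, p:1→0
  Δ5: z:1→0, u:0→1
  Δ6: q:0→1
  Δ7: u:1→0
  (7Δ to stable)
t=1 Δ0: clk=1 r=1 x=0 z=0 q=1 u=0 p=0 y=0
  Δ1: clk:1→0
  (1Δ to stable)
t=2 Δ0: clk=0 r=1 x=0 z=0 q=1 u=0 p=0 y=0
  Δ1: clk:0→1
  Δ2: x:0→1
  Δ3: r:1→0
  Δ4: q:1→0, p:0→1
  Δ5: z:0→1, u:0→1
  Δ6: q:0→1
  Δ7: u:1→0
  (7Δ to stable)
t=3 Δ0: clk=1 r=0 x=1 z=1 q=1 u=0 p=1 y=0
  Δ1: clk:1→0
  (1Δ to stable)
t=4 Δ0: clk=0 r=0 x=1 z=1 q=1 u=0 p=1 y=0
  Δ1: clk:0→1
  Δ2: x:1→0
  Δ3: r:0→1
  Δ4: q:1→0, p:1→0
  Δ5: z:1→0, u:0→1
  Δ6: q:0→1
  Δ7: u:1→0
  (7Δ to stable)
t=5 Δ0: clk=1 r=1 x=0 z=0 q=1 u=0 p=0 y=0
  Δ1: clk:1→0
  (1Δ to stable)
t=6 Δ0: clk=0 r=1 x=0 z=0 q=1 u=0 p=0 y=0
  Δ1: clk:0→1
  Δ2: x:0→1
  Δ3: r:1→0
  Δ4: q:1→0, p:0→1
  Δ5: z:0→1, u:0→1
  Δ6: q:0→1
  Δ7: u:1→0
  (7Δ to stable)
t=7 Δ0: clk=1 r=0 x=1 z=1 q=1 u=0 p=1 y=0
  Δ1: clk:1→0
  (1Δ to stable)
t=8 Δ0: clk=0 r=0 x=1 z=1 q=1 u=0 p=1 y=0
  Δ1: clk:0→1
  Δ2: x:1→0
  Δ3: r:0→1
  Δ4: q:1→0, p:1→0
  Δ5: z:1→0, u:0→1
  Δ6: q:0→1
  Δ7: u:1→0
  (7Δ to stable)
t=9 Δ0: clk=1 r=1 x=0 z=0 q=1 u=0 p=0 y=0
  Δ1: clk:1→0
  (1Δ to stable)
t=10 Δ0: clk=0 r=1 x=0 z=0 q=1 u=0 p=0 y=0
  Δ1: clk:0→1
  Δ2: x:0→1
  Δ3: r:1→0
  Δ4: q:1→0, p:0→1
  Δ5: z:0→1, u:0→1
  Δ6: q:0→1
  Δ7: u:1→0
  (7Δ to stable)
t=11 Δ0: clk=1 r=0 x=1 z=1 q=1 u=0 p=1 y=0
  Δ1: clk:1→0
  (1Δ to stable)
t=12 Δ0: clk=0 r=0 x=1 z=1 q=1 u=0 p=1 y=0
  Δ1: clk:0→1
  Δ2: x:1→0
  Δ3: r:0→1
  Δ4: q:1→0, p:1→0
  Δ5: z:1→0, u:0→1
  Δ6: q:0→1
  Δ7: u:1→0
  (7Δ to stable)
t=13 Δ0: clk=1 r=1 x=0 z=0 q=1 u=0 p=0 y=0
  Δ1: clk:1→0
  (1Δ to stable)
t=14 Δ0: clk=0 r=1 x=0 z=0 q=1 u=0 p=0 y=0
  Δ1: clk:0→1
  Δ2: x:0→1
  Δ3: r:1→0
  Δ4: q:1→0, p:0→1
  Δ5: z:0→1, u:0→1
  Δ6: q:0→1
  Δ7: u:1→0
  (7Δ to stable)
t=15 Δ0: clk=1 r=0 x=1 z=1 q=1 u=0 p=1 y=0
  Δ1: clk:1→0
  (1Δ to stable)
t=16 Δ0: clk=0 r=0 x=1 z=1 q=1 u=0 p=1 y=0
  Δ1: clk:0→1
  Δ2: x:1→0
  Δ3: r:0→1
  Δ4: q:1→0, p:1→0
  Δ5: z:1→0, u:0→1
  Δ6: q:0→1
  Δ7: u:1→0
  (7Δ to stable)
t=17 Δ0: clk=1 r=1 x=0 z=0 q=1 u=0 p=0 y=0
  Δ1: clk:1→0
  (1Δ to stable)
t=18 Δ0: clk=0 r=1 x=0 z=0 q=1 u=0 p=0 y=0
  Δ1: clk:0→1
  Δ2: x:0→1
  Δ3: r:1→0
  Δ4: q:1→0, p:0→1
  Δ5: z:0→1, u:0→1
  Δ6: q:0→1
  Δ7: u:1→0
  (7Δ to stable)
t=19 Δ0: clk=1 r=0 x=1 z=1 q=1 u=0 p=1 y=0
  Δ1: clk:1→0
  (1Δ to stable)

1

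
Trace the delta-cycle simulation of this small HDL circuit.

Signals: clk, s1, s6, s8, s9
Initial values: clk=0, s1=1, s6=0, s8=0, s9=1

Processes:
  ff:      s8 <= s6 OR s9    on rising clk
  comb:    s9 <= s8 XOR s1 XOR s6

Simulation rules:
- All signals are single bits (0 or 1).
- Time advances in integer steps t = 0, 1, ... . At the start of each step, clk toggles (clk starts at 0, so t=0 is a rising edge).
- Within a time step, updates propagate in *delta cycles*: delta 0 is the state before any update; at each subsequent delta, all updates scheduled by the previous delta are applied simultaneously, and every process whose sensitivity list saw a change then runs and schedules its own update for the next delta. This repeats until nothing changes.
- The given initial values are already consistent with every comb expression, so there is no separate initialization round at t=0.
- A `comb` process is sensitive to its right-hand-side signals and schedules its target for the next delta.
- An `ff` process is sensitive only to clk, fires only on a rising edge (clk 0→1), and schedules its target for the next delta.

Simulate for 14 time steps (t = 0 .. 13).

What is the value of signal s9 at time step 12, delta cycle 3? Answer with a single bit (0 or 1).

0

t=0 Δ0: s8=0 s6=0 s1=1 clk=0 s9=1
  Δ1: clk:0→1
  Δ2: s8:0→1
  Δ3: s9:1→0
  (3Δ to stable)
t=1 Δ0: s8=1 s6=0 s1=1 clk=1 s9=0
  Δ1: clk:1→0
  (1Δ to stable)
t=2 Δ0: s8=1 s6=0 s1=1 clk=0 s9=0
  Δ1: clk:0→1
  Δ2: s8:1→0
  Δ3: s9:0→1
  (3Δ to stable)
t=3 Δ0: s8=0 s6=0 s1=1 clk=1 s9=1
  Δ1: clk:1→0
  (1Δ to stable)
t=4 Δ0: s8=0 s6=0 s1=1 clk=0 s9=1
  Δ1: clk:0→1
  Δ2: s8:0→1
  Δ3: s9:1→0
  (3Δ to stable)
t=5 Δ0: s8=1 s6=0 s1=1 clk=1 s9=0
  Δ1: clk:1→0
  (1Δ to stable)
t=6 Δ0: s8=1 s6=0 s1=1 clk=0 s9=0
  Δ1: clk:0→1
  Δ2: s8:1→0
  Δ3: s9:0→1
  (3Δ to stable)
t=7 Δ0: s8=0 s6=0 s1=1 clk=1 s9=1
  Δ1: clk:1→0
  (1Δ to stable)
t=8 Δ0: s8=0 s6=0 s1=1 clk=0 s9=1
  Δ1: clk:0→1
  Δ2: s8:0→1
  Δ3: s9:1→0
  (3Δ to stable)
t=9 Δ0: s8=1 s6=0 s1=1 clk=1 s9=0
  Δ1: clk:1→0
  (1Δ to stable)
t=10 Δ0: s8=1 s6=0 s1=1 clk=0 s9=0
  Δ1: clk:0→1
  Δ2: s8:1→0
  Δ3: s9:0→1
  (3Δ to stable)
t=11 Δ0: s8=0 s6=0 s1=1 clk=1 s9=1
  Δ1: clk:1→0
  (1Δ to stable)
t=12 Δ0: s8=0 s6=0 s1=1 clk=0 s9=1
  Δ1: clk:0→1
  Δ2: s8:0→1
  Δ3: s9:1→0
  (3Δ to stable)
t=13 Δ0: s8=1 s6=0 s1=1 clk=1 s9=0
  Δ1: clk:1→0
  (1Δ to stable)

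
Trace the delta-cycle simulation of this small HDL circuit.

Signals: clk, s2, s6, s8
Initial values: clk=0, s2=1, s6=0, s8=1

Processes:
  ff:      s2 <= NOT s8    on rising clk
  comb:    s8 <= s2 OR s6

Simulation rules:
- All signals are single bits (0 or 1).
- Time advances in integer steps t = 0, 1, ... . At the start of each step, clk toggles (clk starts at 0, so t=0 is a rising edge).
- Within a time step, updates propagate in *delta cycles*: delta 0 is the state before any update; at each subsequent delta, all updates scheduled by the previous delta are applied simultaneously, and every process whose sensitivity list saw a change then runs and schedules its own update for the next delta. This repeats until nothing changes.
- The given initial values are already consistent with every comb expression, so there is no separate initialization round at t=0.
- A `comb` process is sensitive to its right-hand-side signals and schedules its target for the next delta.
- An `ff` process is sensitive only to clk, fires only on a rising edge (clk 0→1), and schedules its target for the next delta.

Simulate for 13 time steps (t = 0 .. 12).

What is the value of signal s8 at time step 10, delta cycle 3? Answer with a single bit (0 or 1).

[bits: s6,s2,s8,clk]
t=0: Δ0=0110 Δ1=0111 Δ2=0011 Δ3=0001 | 3Δ
t=1: Δ0=0001 Δ1=0000 | 1Δ
t=2: Δ0=0000 Δ1=0001 Δ2=0101 Δ3=0111 | 3Δ
t=3: Δ0=0111 Δ1=0110 | 1Δ
t=4: Δ0=0110 Δ1=0111 Δ2=0011 Δ3=0001 | 3Δ
t=5: Δ0=0001 Δ1=0000 | 1Δ
t=6: Δ0=0000 Δ1=0001 Δ2=0101 Δ3=0111 | 3Δ
t=7: Δ0=0111 Δ1=0110 | 1Δ
t=8: Δ0=0110 Δ1=0111 Δ2=0011 Δ3=0001 | 3Δ
t=9: Δ0=0001 Δ1=0000 | 1Δ
t=10: Δ0=0000 Δ1=0001 Δ2=0101 Δ3=0111 | 3Δ
t=11: Δ0=0111 Δ1=0110 | 1Δ
t=12: Δ0=0110 Δ1=0111 Δ2=0011 Δ3=0001 | 3Δ

1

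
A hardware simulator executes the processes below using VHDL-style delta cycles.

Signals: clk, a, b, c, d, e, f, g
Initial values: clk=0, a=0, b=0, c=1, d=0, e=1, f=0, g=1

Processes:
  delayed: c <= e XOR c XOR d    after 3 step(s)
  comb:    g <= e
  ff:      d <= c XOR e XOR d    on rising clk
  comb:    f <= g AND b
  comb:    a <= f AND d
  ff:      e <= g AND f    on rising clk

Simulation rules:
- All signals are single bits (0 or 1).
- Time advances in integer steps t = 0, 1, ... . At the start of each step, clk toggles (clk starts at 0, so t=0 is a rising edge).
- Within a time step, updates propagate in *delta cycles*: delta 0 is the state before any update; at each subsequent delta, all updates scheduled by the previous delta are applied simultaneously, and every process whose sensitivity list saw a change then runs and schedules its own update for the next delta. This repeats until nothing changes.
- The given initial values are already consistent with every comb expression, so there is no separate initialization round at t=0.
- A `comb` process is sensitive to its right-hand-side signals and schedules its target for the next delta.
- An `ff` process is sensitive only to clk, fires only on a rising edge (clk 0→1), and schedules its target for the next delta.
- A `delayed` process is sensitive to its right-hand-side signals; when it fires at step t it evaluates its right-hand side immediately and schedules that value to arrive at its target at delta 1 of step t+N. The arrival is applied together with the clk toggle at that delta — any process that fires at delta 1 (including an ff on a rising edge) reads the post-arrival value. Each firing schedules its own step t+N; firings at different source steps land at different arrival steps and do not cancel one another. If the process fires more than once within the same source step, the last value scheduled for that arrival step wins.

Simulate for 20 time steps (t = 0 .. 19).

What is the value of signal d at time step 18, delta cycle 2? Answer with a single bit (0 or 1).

0

t0.Δ0 a=0 c=1 f=0 g=1 d=0 b=0 e=1 clk=0
t0.Δ1 a=0 c=1 f=0 g=1 d=0 b=0 e=1 clk=1
t0.Δ2 a=0 c=1 f=0 g=1 d=0 b=0 e=0 clk=1
t0.Δ3 a=0 c=1 f=0 g=0 d=0 b=0 e=0 clk=1
t1.Δ0 a=0 c=1 f=0 g=0 d=0 b=0 e=0 clk=1
t1.Δ1 a=0 c=1 f=0 g=0 d=0 b=0 e=0 clk=0
t2.Δ0 a=0 c=1 f=0 g=0 d=0 b=0 e=0 clk=0
t2.Δ1 a=0 c=1 f=0 g=0 d=0 b=0 e=0 clk=1
t2.Δ2 a=0 c=1 f=0 g=0 d=1 b=0 e=0 clk=1
t3.Δ0 a=0 c=1 f=0 g=0 d=1 b=0 e=0 clk=1
t3.Δ1 a=0 c=1 f=0 g=0 d=1 b=0 e=0 clk=0
t4.Δ0 a=0 c=1 f=0 g=0 d=1 b=0 e=0 clk=0
t4.Δ1 a=0 c=1 f=0 g=0 d=1 b=0 e=0 clk=1
t4.Δ2 a=0 c=1 f=0 g=0 d=0 b=0 e=0 clk=1
t5.Δ0 a=0 c=1 f=0 g=0 d=0 b=0 e=0 clk=1
t5.Δ1 a=0 c=0 f=0 g=0 d=0 b=0 e=0 clk=0
t6.Δ0 a=0 c=0 f=0 g=0 d=0 b=0 e=0 clk=0
t6.Δ1 a=0 c=0 f=0 g=0 d=0 b=0 e=0 clk=1
t7.Δ0 a=0 c=0 f=0 g=0 d=0 b=0 e=0 clk=1
t7.Δ1 a=0 c=1 f=0 g=0 d=0 b=0 e=0 clk=0
t8.Δ0 a=0 c=1 f=0 g=0 d=0 b=0 e=0 clk=0
t8.Δ1 a=0 c=0 f=0 g=0 d=0 b=0 e=0 clk=1
t9.Δ0 a=0 c=0 f=0 g=0 d=0 b=0 e=0 clk=1
t9.Δ1 a=0 c=0 f=0 g=0 d=0 b=0 e=0 clk=0
t10.Δ0 a=0 c=0 f=0 g=0 d=0 b=0 e=0 clk=0
t10.Δ1 a=0 c=1 f=0 g=0 d=0 b=0 e=0 clk=1
t10.Δ2 a=0 c=1 f=0 g=0 d=1 b=0 e=0 clk=1
t11.Δ0 a=0 c=1 f=0 g=0 d=1 b=0 e=0 clk=1
t11.Δ1 a=0 c=0 f=0 g=0 d=1 b=0 e=0 clk=0
t12.Δ0 a=0 c=0 f=0 g=0 d=1 b=0 e=0 clk=0
t12.Δ1 a=0 c=0 f=0 g=0 d=1 b=0 e=0 clk=1
t13.Δ0 a=0 c=0 f=0 g=0 d=1 b=0 e=0 clk=1
t13.Δ1 a=0 c=0 f=0 g=0 d=1 b=0 e=0 clk=0
t14.Δ0 a=0 c=0 f=0 g=0 d=1 b=0 e=0 clk=0
t14.Δ1 a=0 c=1 f=0 g=0 d=1 b=0 e=0 clk=1
t14.Δ2 a=0 c=1 f=0 g=0 d=0 b=0 e=0 clk=1
t15.Δ0 a=0 c=1 f=0 g=0 d=0 b=0 e=0 clk=1
t15.Δ1 a=0 c=1 f=0 g=0 d=0 b=0 e=0 clk=0
t16.Δ0 a=0 c=1 f=0 g=0 d=0 b=0 e=0 clk=0
t16.Δ1 a=0 c=1 f=0 g=0 d=0 b=0 e=0 clk=1
t16.Δ2 a=0 c=1 f=0 g=0 d=1 b=0 e=0 clk=1
t17.Δ0 a=0 c=1 f=0 g=0 d=1 b=0 e=0 clk=1
t17.Δ1 a=0 c=1 f=0 g=0 d=1 b=0 e=0 clk=0
t18.Δ0 a=0 c=1 f=0 g=0 d=1 b=0 e=0 clk=0
t18.Δ1 a=0 c=1 f=0 g=0 d=1 b=0 e=0 clk=1
t18.Δ2 a=0 c=1 f=0 g=0 d=0 b=0 e=0 clk=1
t19.Δ0 a=0 c=1 f=0 g=0 d=0 b=0 e=0 clk=1
t19.Δ1 a=0 c=0 f=0 g=0 d=0 b=0 e=0 clk=0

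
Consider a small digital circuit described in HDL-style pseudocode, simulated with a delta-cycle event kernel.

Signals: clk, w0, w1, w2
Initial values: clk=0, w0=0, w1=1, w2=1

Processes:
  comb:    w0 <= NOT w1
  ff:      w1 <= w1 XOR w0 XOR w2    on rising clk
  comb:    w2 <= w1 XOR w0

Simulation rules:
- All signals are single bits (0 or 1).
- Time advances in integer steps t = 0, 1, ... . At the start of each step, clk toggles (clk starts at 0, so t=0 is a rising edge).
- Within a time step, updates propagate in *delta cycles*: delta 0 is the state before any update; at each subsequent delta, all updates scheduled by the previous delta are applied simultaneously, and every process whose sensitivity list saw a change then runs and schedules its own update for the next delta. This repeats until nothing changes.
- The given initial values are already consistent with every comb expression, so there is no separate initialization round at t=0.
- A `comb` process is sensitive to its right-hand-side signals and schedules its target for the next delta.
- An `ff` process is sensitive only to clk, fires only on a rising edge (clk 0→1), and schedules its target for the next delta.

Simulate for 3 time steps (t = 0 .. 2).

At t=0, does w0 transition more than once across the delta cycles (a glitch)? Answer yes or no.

no

t0.Δ0 w1=1 clk=0 w2=1 w0=0
t0.Δ1 w1=1 clk=1 w2=1 w0=0
t0.Δ2 w1=0 clk=1 w2=1 w0=0
t0.Δ3 w1=0 clk=1 w2=0 w0=1
t0.Δ4 w1=0 clk=1 w2=1 w0=1
t1.Δ0 w1=0 clk=1 w2=1 w0=1
t1.Δ1 w1=0 clk=0 w2=1 w0=1
t2.Δ0 w1=0 clk=0 w2=1 w0=1
t2.Δ1 w1=0 clk=1 w2=1 w0=1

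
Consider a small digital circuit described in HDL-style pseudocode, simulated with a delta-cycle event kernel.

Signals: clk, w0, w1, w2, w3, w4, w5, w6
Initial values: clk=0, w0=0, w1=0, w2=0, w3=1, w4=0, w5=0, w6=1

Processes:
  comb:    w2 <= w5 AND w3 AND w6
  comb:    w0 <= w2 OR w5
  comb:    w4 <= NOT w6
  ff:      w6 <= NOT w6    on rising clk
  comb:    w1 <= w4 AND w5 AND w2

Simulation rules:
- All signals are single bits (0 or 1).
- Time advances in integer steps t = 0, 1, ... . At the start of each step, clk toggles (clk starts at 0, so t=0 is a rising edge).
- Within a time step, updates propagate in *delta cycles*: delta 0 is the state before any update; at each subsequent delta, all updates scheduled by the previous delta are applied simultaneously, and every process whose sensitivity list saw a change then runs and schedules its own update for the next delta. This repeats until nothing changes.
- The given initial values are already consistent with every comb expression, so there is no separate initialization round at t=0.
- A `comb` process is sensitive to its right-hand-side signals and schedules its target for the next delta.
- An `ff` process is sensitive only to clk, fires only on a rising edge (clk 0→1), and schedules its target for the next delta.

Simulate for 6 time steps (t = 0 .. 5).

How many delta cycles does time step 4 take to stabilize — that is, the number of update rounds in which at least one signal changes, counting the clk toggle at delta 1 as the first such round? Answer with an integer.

t=0 Δ0: w5=0 w3=1 clk=0 w0=0 w2=0 w4=0 w1=0 w6=1
  Δ1: clk:0→1
  Δ2: w6:1→0
  Δ3: w4:0→1
  (3Δ to stable)
t=1 Δ0: w5=0 w3=1 clk=1 w0=0 w2=0 w4=1 w1=0 w6=0
  Δ1: clk:1→0
  (1Δ to stable)
t=2 Δ0: w5=0 w3=1 clk=0 w0=0 w2=0 w4=1 w1=0 w6=0
  Δ1: clk:0→1
  Δ2: w6:0→1
  Δ3: w4:1→0
  (3Δ to stable)
t=3 Δ0: w5=0 w3=1 clk=1 w0=0 w2=0 w4=0 w1=0 w6=1
  Δ1: clk:1→0
  (1Δ to stable)
t=4 Δ0: w5=0 w3=1 clk=0 w0=0 w2=0 w4=0 w1=0 w6=1
  Δ1: clk:0→1
  Δ2: w6:1→0
  Δ3: w4:0→1
  (3Δ to stable)
t=5 Δ0: w5=0 w3=1 clk=1 w0=0 w2=0 w4=1 w1=0 w6=0
  Δ1: clk:1→0
  (1Δ to stable)

3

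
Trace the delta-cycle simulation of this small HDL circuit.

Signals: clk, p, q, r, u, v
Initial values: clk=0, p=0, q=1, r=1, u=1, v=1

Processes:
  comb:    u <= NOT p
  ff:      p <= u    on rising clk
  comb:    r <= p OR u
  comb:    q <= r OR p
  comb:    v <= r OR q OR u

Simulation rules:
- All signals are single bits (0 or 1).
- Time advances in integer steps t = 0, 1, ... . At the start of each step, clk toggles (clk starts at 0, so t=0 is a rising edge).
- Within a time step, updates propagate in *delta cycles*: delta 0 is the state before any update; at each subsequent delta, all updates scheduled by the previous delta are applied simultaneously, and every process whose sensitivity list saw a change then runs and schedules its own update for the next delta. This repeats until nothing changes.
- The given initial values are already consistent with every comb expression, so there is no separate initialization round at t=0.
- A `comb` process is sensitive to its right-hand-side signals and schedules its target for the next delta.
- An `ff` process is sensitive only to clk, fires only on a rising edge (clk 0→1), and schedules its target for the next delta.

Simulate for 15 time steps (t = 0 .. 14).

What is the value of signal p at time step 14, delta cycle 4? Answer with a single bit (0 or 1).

0

t=0 Δ0: u=1 v=1 q=1 clk=0 p=0 r=1
  Δ1: clk:0→1
  Δ2: p:0→1
  Δ3: u:1→0
  (3Δ to stable)
t=1 Δ0: u=0 v=1 q=1 clk=1 p=1 r=1
  Δ1: clk:1→0
  (1Δ to stable)
t=2 Δ0: u=0 v=1 q=1 clk=0 p=1 r=1
  Δ1: clk:0→1
  Δ2: p:1→0
  Δ3: u:0→1, r:1→0
  Δ4: q:1→0, r:0→1
  Δ5: q:0→1
  (5Δ to stable)
t=3 Δ0: u=1 v=1 q=1 clk=1 p=0 r=1
  Δ1: clk:1→0
  (1Δ to stable)
t=4 Δ0: u=1 v=1 q=1 clk=0 p=0 r=1
  Δ1: clk:0→1
  Δ2: p:0→1
  Δ3: u:1→0
  (3Δ to stable)
t=5 Δ0: u=0 v=1 q=1 clk=1 p=1 r=1
  Δ1: clk:1→0
  (1Δ to stable)
t=6 Δ0: u=0 v=1 q=1 clk=0 p=1 r=1
  Δ1: clk:0→1
  Δ2: p:1→0
  Δ3: u:0→1, r:1→0
  Δ4: q:1→0, r:0→1
  Δ5: q:0→1
  (5Δ to stable)
t=7 Δ0: u=1 v=1 q=1 clk=1 p=0 r=1
  Δ1: clk:1→0
  (1Δ to stable)
t=8 Δ0: u=1 v=1 q=1 clk=0 p=0 r=1
  Δ1: clk:0→1
  Δ2: p:0→1
  Δ3: u:1→0
  (3Δ to stable)
t=9 Δ0: u=0 v=1 q=1 clk=1 p=1 r=1
  Δ1: clk:1→0
  (1Δ to stable)
t=10 Δ0: u=0 v=1 q=1 clk=0 p=1 r=1
  Δ1: clk:0→1
  Δ2: p:1→0
  Δ3: u:0→1, r:1→0
  Δ4: q:1→0, r:0→1
  Δ5: q:0→1
  (5Δ to stable)
t=11 Δ0: u=1 v=1 q=1 clk=1 p=0 r=1
  Δ1: clk:1→0
  (1Δ to stable)
t=12 Δ0: u=1 v=1 q=1 clk=0 p=0 r=1
  Δ1: clk:0→1
  Δ2: p:0→1
  Δ3: u:1→0
  (3Δ to stable)
t=13 Δ0: u=0 v=1 q=1 clk=1 p=1 r=1
  Δ1: clk:1→0
  (1Δ to stable)
t=14 Δ0: u=0 v=1 q=1 clk=0 p=1 r=1
  Δ1: clk:0→1
  Δ2: p:1→0
  Δ3: u:0→1, r:1→0
  Δ4: q:1→0, r:0→1
  Δ5: q:0→1
  (5Δ to stable)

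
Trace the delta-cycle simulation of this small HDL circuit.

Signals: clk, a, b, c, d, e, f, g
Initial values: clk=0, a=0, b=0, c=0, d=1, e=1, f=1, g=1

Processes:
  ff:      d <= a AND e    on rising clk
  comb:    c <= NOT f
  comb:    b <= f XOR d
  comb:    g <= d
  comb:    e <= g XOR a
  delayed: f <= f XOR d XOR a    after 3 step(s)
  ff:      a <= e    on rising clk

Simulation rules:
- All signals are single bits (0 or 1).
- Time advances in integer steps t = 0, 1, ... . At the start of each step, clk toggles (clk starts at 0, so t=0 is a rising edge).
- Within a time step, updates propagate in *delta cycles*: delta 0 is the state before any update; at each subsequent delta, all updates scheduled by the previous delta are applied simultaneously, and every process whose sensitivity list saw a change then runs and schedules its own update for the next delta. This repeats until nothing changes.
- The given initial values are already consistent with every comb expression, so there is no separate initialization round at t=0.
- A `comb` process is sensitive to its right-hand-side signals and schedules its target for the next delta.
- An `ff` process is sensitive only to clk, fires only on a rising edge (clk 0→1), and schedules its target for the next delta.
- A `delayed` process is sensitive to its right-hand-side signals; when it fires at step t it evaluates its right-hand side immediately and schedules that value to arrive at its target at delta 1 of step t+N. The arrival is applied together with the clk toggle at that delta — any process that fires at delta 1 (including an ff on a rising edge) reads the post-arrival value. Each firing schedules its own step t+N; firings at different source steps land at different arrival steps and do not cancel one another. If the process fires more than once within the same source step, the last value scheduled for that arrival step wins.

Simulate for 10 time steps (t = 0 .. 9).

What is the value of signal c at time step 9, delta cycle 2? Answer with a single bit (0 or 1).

t=0 Δ0: clk=0 b=0 c=0 d=1 f=1 g=1 e=1 a=0
  Δ1: clk:0→1
  Δ2: d:1→0, a:0→1
  Δ3: b:0→1, g:1→0, e:1→0
  Δ4: e:0→1
  (4Δ to stable)
t=1 Δ0: clk=1 b=1 c=0 d=0 f=1 g=0 e=1 a=1
  Δ1: clk:1→0
  (1Δ to stable)
t=2 Δ0: clk=0 b=1 c=0 d=0 f=1 g=0 e=1 a=1
  Δ1: clk:0→1
  Δ2: d:0→1
  Δ3: b:1→0, g:0→1
  Δ4: e:1→0
  (4Δ to stable)
t=3 Δ0: clk=1 b=0 c=0 d=1 f=1 g=1 e=0 a=1
  Δ1: clk:1→0, f:1→0
  Δ2: b:0→1, c:0→1
  (2Δ to stable)
t=4 Δ0: clk=0 b=1 c=1 d=1 f=0 g=1 e=0 a=1
  Δ1: clk:0→1
  Δ2: d:1→0, a:1→0
  Δ3: b:1→0, g:1→0, e:0→1
  Δ4: e:1→0
  (4Δ to stable)
t=5 Δ0: clk=1 b=0 c=1 d=0 f=0 g=0 e=0 a=0
  Δ1: clk:1→0, f:0→1
  Δ2: b:0→1, c:1→0
  (2Δ to stable)
t=6 Δ0: clk=0 b=1 c=0 d=0 f=1 g=0 e=0 a=0
  Δ1: clk:0→1, f:1→0
  Δ2: b:1→0, c:0→1
  (2Δ to stable)
t=7 Δ0: clk=1 b=0 c=1 d=0 f=0 g=0 e=0 a=0
  Δ1: clk:1→0
  (1Δ to stable)
t=8 Δ0: clk=0 b=0 c=1 d=0 f=0 g=0 e=0 a=0
  Δ1: clk:0→1, f:0→1
  Δ2: b:0→1, c:1→0
  (2Δ to stable)
t=9 Δ0: clk=1 b=1 c=0 d=0 f=1 g=0 e=0 a=0
  Δ1: clk:1→0, f:1→0
  Δ2: b:1→0, c:0→1
  (2Δ to stable)

1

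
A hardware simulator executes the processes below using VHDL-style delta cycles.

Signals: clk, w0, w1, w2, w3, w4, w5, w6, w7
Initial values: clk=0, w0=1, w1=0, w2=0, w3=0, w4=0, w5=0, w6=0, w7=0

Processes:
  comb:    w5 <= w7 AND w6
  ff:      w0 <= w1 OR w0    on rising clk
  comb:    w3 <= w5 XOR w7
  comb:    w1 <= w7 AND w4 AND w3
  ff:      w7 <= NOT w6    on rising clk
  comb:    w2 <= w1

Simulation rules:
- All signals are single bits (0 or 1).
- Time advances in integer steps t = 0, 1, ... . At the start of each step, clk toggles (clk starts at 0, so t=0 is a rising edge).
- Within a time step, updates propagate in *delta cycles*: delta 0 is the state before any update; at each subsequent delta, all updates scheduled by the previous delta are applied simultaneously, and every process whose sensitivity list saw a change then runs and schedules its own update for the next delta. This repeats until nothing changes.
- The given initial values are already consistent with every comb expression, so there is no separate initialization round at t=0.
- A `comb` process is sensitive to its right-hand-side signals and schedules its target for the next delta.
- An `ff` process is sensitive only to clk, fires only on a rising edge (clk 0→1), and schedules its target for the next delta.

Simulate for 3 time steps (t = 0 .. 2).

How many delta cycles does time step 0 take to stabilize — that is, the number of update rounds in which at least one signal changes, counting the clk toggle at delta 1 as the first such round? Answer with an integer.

3

t=0 Δ0: w4=0 w5=0 w6=0 w1=0 w7=0 w3=0 clk=0 w2=0 w0=1
  Δ1: clk:0→1
  Δ2: w7:0→1
  Δ3: w3:0→1
  (3Δ to stable)
t=1 Δ0: w4=0 w5=0 w6=0 w1=0 w7=1 w3=1 clk=1 w2=0 w0=1
  Δ1: clk:1→0
  (1Δ to stable)
t=2 Δ0: w4=0 w5=0 w6=0 w1=0 w7=1 w3=1 clk=0 w2=0 w0=1
  Δ1: clk:0→1
  (1Δ to stable)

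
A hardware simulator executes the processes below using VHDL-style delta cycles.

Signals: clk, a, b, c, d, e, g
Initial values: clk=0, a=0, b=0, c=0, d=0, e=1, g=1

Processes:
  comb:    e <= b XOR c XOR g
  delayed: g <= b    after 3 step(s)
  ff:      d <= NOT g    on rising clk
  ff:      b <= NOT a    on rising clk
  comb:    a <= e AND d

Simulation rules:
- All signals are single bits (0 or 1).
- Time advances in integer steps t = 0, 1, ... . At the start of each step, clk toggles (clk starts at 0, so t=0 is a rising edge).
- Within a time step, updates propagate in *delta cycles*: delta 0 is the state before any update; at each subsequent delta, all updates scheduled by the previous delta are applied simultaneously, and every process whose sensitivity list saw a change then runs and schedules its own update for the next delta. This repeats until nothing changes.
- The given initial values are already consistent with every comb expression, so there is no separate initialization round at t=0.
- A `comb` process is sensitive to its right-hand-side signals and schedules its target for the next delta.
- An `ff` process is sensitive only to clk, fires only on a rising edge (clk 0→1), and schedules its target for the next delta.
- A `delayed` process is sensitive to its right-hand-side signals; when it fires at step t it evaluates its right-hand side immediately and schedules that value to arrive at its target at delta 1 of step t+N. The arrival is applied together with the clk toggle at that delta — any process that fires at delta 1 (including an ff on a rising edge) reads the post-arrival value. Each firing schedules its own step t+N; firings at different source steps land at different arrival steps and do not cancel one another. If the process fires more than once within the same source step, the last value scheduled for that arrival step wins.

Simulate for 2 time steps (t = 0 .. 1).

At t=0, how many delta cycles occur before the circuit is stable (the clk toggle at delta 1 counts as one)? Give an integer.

3

t0.Δ0 a=0 d=0 e=1 g=1 clk=0 c=0 b=0
t0.Δ1 a=0 d=0 e=1 g=1 clk=1 c=0 b=0
t0.Δ2 a=0 d=0 e=1 g=1 clk=1 c=0 b=1
t0.Δ3 a=0 d=0 e=0 g=1 clk=1 c=0 b=1
t1.Δ0 a=0 d=0 e=0 g=1 clk=1 c=0 b=1
t1.Δ1 a=0 d=0 e=0 g=1 clk=0 c=0 b=1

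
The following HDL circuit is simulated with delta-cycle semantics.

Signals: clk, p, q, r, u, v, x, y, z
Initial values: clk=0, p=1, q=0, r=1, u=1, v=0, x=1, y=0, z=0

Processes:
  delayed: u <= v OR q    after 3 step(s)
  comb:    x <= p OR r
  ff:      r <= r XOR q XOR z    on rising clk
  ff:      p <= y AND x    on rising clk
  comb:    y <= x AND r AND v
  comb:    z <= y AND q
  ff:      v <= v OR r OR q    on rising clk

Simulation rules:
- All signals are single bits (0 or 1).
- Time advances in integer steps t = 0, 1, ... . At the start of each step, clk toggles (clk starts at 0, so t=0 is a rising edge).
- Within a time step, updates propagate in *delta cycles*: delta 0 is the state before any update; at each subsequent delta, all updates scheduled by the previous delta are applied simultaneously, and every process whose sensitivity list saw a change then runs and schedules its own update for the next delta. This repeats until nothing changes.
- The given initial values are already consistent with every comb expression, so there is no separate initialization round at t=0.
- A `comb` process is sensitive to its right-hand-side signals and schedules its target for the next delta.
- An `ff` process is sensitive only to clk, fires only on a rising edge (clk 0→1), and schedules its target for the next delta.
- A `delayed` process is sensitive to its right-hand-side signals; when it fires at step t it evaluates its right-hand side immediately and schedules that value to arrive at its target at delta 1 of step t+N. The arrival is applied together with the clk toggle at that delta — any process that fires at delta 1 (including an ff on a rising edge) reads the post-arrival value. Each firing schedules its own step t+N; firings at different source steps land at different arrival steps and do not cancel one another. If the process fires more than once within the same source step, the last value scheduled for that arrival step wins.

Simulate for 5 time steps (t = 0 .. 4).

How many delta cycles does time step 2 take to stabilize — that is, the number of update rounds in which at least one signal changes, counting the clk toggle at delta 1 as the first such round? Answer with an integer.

t=0 Δ0: v=0 p=1 clk=0 x=1 u=1 r=1 y=0 z=0 q=0
  Δ1: clk:0→1
  Δ2: v:0→1, p:1→0
  Δ3: y:0→1
  (3Δ to stable)
t=1 Δ0: v=1 p=0 clk=1 x=1 u=1 r=1 y=1 z=0 q=0
  Δ1: clk:1→0
  (1Δ to stable)
t=2 Δ0: v=1 p=0 clk=0 x=1 u=1 r=1 y=1 z=0 q=0
  Δ1: clk:0→1
  Δ2: p:0→1
  (2Δ to stable)
t=3 Δ0: v=1 p=1 clk=1 x=1 u=1 r=1 y=1 z=0 q=0
  Δ1: clk:1→0
  (1Δ to stable)
t=4 Δ0: v=1 p=1 clk=0 x=1 u=1 r=1 y=1 z=0 q=0
  Δ1: clk:0→1
  (1Δ to stable)

2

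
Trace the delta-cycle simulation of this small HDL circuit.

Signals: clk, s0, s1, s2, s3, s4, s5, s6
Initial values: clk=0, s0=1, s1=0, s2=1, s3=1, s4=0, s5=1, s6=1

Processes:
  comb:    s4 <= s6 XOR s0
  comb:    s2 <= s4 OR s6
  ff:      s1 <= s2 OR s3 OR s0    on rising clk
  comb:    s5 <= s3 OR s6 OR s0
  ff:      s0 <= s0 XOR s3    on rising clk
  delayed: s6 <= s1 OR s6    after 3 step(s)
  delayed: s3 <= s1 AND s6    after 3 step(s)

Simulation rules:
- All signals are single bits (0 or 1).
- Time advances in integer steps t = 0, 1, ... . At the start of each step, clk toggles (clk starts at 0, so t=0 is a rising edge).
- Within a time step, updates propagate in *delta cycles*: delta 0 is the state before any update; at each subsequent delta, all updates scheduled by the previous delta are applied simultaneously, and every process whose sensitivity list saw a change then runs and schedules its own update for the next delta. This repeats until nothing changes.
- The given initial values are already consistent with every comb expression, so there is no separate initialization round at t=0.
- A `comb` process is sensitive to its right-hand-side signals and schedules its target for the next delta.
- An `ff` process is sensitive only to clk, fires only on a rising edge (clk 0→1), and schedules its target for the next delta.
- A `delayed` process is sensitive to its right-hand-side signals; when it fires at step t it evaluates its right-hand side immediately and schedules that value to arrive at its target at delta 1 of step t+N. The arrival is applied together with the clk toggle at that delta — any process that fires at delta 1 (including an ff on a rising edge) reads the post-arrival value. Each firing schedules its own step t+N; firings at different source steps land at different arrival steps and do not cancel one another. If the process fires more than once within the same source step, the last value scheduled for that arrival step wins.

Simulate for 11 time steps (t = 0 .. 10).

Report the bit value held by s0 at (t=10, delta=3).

1

t0.Δ0 s5=1 s2=1 s0=1 clk=0 s3=1 s1=0 s4=0 s6=1
t0.Δ1 s5=1 s2=1 s0=1 clk=1 s3=1 s1=0 s4=0 s6=1
t0.Δ2 s5=1 s2=1 s0=0 clk=1 s3=1 s1=1 s4=0 s6=1
t0.Δ3 s5=1 s2=1 s0=0 clk=1 s3=1 s1=1 s4=1 s6=1
t1.Δ0 s5=1 s2=1 s0=0 clk=1 s3=1 s1=1 s4=1 s6=1
t1.Δ1 s5=1 s2=1 s0=0 clk=0 s3=1 s1=1 s4=1 s6=1
t2.Δ0 s5=1 s2=1 s0=0 clk=0 s3=1 s1=1 s4=1 s6=1
t2.Δ1 s5=1 s2=1 s0=0 clk=1 s3=1 s1=1 s4=1 s6=1
t2.Δ2 s5=1 s2=1 s0=1 clk=1 s3=1 s1=1 s4=1 s6=1
t2.Δ3 s5=1 s2=1 s0=1 clk=1 s3=1 s1=1 s4=0 s6=1
t3.Δ0 s5=1 s2=1 s0=1 clk=1 s3=1 s1=1 s4=0 s6=1
t3.Δ1 s5=1 s2=1 s0=1 clk=0 s3=1 s1=1 s4=0 s6=1
t4.Δ0 s5=1 s2=1 s0=1 clk=0 s3=1 s1=1 s4=0 s6=1
t4.Δ1 s5=1 s2=1 s0=1 clk=1 s3=1 s1=1 s4=0 s6=1
t4.Δ2 s5=1 s2=1 s0=0 clk=1 s3=1 s1=1 s4=0 s6=1
t4.Δ3 s5=1 s2=1 s0=0 clk=1 s3=1 s1=1 s4=1 s6=1
t5.Δ0 s5=1 s2=1 s0=0 clk=1 s3=1 s1=1 s4=1 s6=1
t5.Δ1 s5=1 s2=1 s0=0 clk=0 s3=1 s1=1 s4=1 s6=1
t6.Δ0 s5=1 s2=1 s0=0 clk=0 s3=1 s1=1 s4=1 s6=1
t6.Δ1 s5=1 s2=1 s0=0 clk=1 s3=1 s1=1 s4=1 s6=1
t6.Δ2 s5=1 s2=1 s0=1 clk=1 s3=1 s1=1 s4=1 s6=1
t6.Δ3 s5=1 s2=1 s0=1 clk=1 s3=1 s1=1 s4=0 s6=1
t7.Δ0 s5=1 s2=1 s0=1 clk=1 s3=1 s1=1 s4=0 s6=1
t7.Δ1 s5=1 s2=1 s0=1 clk=0 s3=1 s1=1 s4=0 s6=1
t8.Δ0 s5=1 s2=1 s0=1 clk=0 s3=1 s1=1 s4=0 s6=1
t8.Δ1 s5=1 s2=1 s0=1 clk=1 s3=1 s1=1 s4=0 s6=1
t8.Δ2 s5=1 s2=1 s0=0 clk=1 s3=1 s1=1 s4=0 s6=1
t8.Δ3 s5=1 s2=1 s0=0 clk=1 s3=1 s1=1 s4=1 s6=1
t9.Δ0 s5=1 s2=1 s0=0 clk=1 s3=1 s1=1 s4=1 s6=1
t9.Δ1 s5=1 s2=1 s0=0 clk=0 s3=1 s1=1 s4=1 s6=1
t10.Δ0 s5=1 s2=1 s0=0 clk=0 s3=1 s1=1 s4=1 s6=1
t10.Δ1 s5=1 s2=1 s0=0 clk=1 s3=1 s1=1 s4=1 s6=1
t10.Δ2 s5=1 s2=1 s0=1 clk=1 s3=1 s1=1 s4=1 s6=1
t10.Δ3 s5=1 s2=1 s0=1 clk=1 s3=1 s1=1 s4=0 s6=1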